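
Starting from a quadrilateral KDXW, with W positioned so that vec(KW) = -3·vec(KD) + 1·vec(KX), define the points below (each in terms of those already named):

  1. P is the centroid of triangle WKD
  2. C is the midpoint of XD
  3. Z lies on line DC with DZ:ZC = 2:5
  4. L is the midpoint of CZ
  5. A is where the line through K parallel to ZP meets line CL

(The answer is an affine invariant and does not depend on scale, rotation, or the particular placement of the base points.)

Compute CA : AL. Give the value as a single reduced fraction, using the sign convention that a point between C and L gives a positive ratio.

CA:AL = -18/13

Work in coordinates with K = (0, 0), D = (1, 0), X = (0, 1), W = (-3, 1).
1. P is the centroid of triangle WKD ⇒ P = (-2/3, 1/3)
2. C is the midpoint of XD ⇒ C = (1/2, 1/2)
3. Z lies on line DC with DZ:ZC = 2:5 ⇒ Z = (6/7, 1/7)
4. L is the midpoint of CZ ⇒ L = (19/28, 9/28)
5. A is where the line through K parallel to ZP meets line CL ⇒ A = (8/7, -1/7)
A = C + t·(L−C) with t = 18/5, so CA:AL = t:(1−t) = 18/5:-13/5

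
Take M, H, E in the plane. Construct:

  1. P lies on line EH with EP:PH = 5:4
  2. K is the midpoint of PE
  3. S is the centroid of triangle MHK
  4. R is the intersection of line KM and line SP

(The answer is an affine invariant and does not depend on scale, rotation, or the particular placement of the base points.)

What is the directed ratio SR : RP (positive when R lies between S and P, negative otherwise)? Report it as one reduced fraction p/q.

Choose coordinates M = (0, 0), H = (1, 0), E = (0, 1).
1. P lies on line EH with EP:PH = 5:4 ⇒ P = (5/9, 4/9)
2. K is the midpoint of PE ⇒ K = (5/18, 13/18)
3. S is the centroid of triangle MHK ⇒ S = (23/54, 13/54)
4. R is the intersection of line KM and line SP ⇒ R = (-5/12, -13/12)
R = S + t·(P−S) with t = -13/2, so SR:RP = t:(1−t) = -13/2:15/2

SR:RP = -13/15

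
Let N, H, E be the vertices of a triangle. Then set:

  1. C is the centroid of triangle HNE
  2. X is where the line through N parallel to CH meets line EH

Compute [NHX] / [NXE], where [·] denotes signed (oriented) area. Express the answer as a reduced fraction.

Set N = (0, 0), H = (1, 0), E = (0, 1); any affine frame gives the same invariant.
1. C is the centroid of triangle HNE ⇒ C = (1/3, 1/3)
2. X is where the line through N parallel to CH meets line EH ⇒ X = (2, -1)
2·[NHX] = -1, 2·[NXE] = 2
[NHX]:[NXE] = -1:2 = -1/2

[NHX]:[NXE] = -1/2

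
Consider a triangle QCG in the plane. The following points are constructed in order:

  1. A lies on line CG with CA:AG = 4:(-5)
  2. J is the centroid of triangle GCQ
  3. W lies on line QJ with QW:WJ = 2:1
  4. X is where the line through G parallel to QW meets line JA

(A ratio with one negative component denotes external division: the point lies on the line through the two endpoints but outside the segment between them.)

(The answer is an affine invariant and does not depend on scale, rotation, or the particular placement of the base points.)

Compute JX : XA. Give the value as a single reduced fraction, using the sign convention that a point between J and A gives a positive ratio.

JX:XA = -1/10

Work in coordinates with Q = (0, 0), C = (1, 0), G = (0, 1).
1. A lies on line CG with CA:AG = 4:(-5) ⇒ A = (5, -4)
2. J is the centroid of triangle GCQ ⇒ J = (1/3, 1/3)
3. W lies on line QJ with QW:WJ = 2:1 ⇒ W = (2/9, 2/9)
4. X is where the line through G parallel to QW meets line JA ⇒ X = (-5/27, 22/27)
X = J + t·(A−J) with t = -1/9, so JX:XA = t:(1−t) = -1/9:10/9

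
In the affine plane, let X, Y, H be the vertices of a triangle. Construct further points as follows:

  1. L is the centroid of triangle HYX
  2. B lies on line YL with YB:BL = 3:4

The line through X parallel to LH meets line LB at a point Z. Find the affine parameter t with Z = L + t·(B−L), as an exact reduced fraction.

t = -7/4

Work in coordinates with X = (0, 0), Y = (1, 0), H = (0, 1).
1. L is the centroid of triangle HYX ⇒ L = (1/3, 1/3)
2. B lies on line YL with YB:BL = 3:4 ⇒ B = (5/7, 1/7)
through X parallel to LH: direction (-1/3, 2/3); meets LB at Z = (-1/3, 2/3)
Z = L + t·(B−L) with t = -7/4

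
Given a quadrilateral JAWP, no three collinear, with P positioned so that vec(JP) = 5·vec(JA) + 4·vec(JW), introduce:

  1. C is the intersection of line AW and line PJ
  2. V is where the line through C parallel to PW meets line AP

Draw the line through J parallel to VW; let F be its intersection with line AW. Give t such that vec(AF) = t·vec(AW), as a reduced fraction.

t = 7/32

Set J = (0, 0), A = (1, 0), W = (0, 1), P = (5, 4); any affine frame gives the same invariant.
1. C is the intersection of line AW and line PJ ⇒ C = (5/9, 4/9)
2. V is where the line through C parallel to PW meets line AP ⇒ V = (25/9, 16/9)
through J parallel to VW: direction (-25/9, -7/9); meets AW at F = (25/32, 7/32)
F = A + t·(W−A) with t = 7/32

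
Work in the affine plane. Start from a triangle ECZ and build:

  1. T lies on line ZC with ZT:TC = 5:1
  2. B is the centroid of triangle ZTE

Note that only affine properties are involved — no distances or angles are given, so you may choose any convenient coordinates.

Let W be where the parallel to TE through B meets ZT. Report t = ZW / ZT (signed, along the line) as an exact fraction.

Assign E = (0, 0), C = (1, 0), Z = (0, 1) — the answer is frame-independent, so this choice is without loss of generality.
1. T lies on line ZC with ZT:TC = 5:1 ⇒ T = (5/6, 1/6)
2. B is the centroid of triangle ZTE ⇒ B = (5/18, 7/18)
through B parallel to TE: direction (-5/6, -1/6); meets ZT at W = (5/9, 4/9)
W = Z + t·(T−Z) with t = 2/3

t = 2/3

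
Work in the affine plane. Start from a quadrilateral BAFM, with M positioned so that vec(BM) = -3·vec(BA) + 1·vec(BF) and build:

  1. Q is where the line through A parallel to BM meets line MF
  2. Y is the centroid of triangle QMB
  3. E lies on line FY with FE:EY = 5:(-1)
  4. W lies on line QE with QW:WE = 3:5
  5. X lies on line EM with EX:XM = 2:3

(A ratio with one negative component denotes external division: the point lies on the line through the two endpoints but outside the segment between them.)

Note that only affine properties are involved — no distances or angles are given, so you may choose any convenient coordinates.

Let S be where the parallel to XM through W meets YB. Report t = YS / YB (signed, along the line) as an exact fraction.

t = 1/8

Choose coordinates B = (0, 0), A = (1, 0), F = (0, 1), M = (-3, 1).
1. Q is where the line through A parallel to BM meets line MF ⇒ Q = (-2, 1)
2. Y is the centroid of triangle QMB ⇒ Y = (-5/3, 2/3)
3. E lies on line FY with FE:EY = 5:(-1) ⇒ E = (-25/12, 7/12)
4. W lies on line QE with QW:WE = 3:5 ⇒ W = (-65/32, 27/32)
5. X lies on line EM with EX:XM = 2:3 ⇒ X = (-49/20, 3/4)
through W parallel to XM: direction (-11/20, 1/4); meets YB at S = (-35/24, 7/12)
S = Y + t·(B−Y) with t = 1/8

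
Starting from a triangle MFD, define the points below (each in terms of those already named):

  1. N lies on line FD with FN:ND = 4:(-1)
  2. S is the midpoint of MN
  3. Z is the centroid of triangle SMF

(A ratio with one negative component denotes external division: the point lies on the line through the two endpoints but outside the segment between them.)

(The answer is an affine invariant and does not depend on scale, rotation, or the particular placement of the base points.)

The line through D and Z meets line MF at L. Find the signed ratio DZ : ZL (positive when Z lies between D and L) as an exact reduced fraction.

DZ:ZL = 7/2

Choose coordinates M = (0, 0), F = (1, 0), D = (0, 1).
1. N lies on line FD with FN:ND = 4:(-1) ⇒ N = (-1/3, 4/3)
2. S is the midpoint of MN ⇒ S = (-1/6, 2/3)
3. Z is the centroid of triangle SMF ⇒ Z = (5/18, 2/9)
line DZ meets MF at L = (5/14, 0)
Z = D + t·(L−D) with t = 7/9, so DZ:ZL = 7/9:2/9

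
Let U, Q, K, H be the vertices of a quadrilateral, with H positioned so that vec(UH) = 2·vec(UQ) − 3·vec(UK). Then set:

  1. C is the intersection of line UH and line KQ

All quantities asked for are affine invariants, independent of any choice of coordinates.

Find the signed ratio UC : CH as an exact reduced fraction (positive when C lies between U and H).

Choose coordinates U = (0, 0), Q = (1, 0), K = (0, 1), H = (2, -3).
1. C is the intersection of line UH and line KQ ⇒ C = (-2, 3)
C = U + t·(H−U) with t = -1, so UC:CH = t:(1−t) = -1:2

UC:CH = -1/2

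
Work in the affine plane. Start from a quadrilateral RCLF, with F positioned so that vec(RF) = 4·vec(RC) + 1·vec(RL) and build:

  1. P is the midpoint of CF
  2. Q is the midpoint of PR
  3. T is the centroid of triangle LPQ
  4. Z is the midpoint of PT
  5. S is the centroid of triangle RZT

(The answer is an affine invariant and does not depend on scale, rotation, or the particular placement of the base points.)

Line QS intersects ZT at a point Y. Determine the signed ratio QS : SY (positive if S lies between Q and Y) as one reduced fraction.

Choose coordinates R = (0, 0), C = (1, 0), L = (0, 1), F = (4, 1).
1. P is the midpoint of CF ⇒ P = (5/2, 1/2)
2. Q is the midpoint of PR ⇒ Q = (5/4, 1/4)
3. T is the centroid of triangle LPQ ⇒ T = (5/4, 7/12)
4. Z is the midpoint of PT ⇒ Z = (15/8, 13/24)
5. S is the centroid of triangle RZT ⇒ S = (25/24, 3/8)
line QS meets ZT at Y = (5/8, 5/8)
S = Q + t·(Y−Q) with t = 1/3, so QS:SY = 1/3:2/3

QS:SY = 1/2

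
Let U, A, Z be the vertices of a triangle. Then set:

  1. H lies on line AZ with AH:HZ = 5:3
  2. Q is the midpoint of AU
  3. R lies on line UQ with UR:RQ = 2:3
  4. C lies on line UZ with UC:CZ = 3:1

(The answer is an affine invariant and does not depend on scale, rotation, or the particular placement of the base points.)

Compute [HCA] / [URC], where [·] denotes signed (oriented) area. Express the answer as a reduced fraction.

[HCA]:[URC] = 25/24

Choose coordinates U = (0, 0), A = (1, 0), Z = (0, 1).
1. H lies on line AZ with AH:HZ = 5:3 ⇒ H = (3/8, 5/8)
2. Q is the midpoint of AU ⇒ Q = (1/2, 0)
3. R lies on line UQ with UR:RQ = 2:3 ⇒ R = (1/5, 0)
4. C lies on line UZ with UC:CZ = 3:1 ⇒ C = (0, 3/4)
2·[HCA] = 5/32, 2·[URC] = 3/20
[HCA]:[URC] = 5/32:3/20 = 25/24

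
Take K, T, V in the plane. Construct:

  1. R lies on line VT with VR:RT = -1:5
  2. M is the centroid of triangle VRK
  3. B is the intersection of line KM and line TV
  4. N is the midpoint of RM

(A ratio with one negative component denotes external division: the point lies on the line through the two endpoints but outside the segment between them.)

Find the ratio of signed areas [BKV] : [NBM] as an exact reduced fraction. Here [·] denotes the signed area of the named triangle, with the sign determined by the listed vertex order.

Work in coordinates with K = (0, 0), T = (1, 0), V = (0, 1).
1. R lies on line VT with VR:RT = -1:5 ⇒ R = (-1/4, 5/4)
2. M is the centroid of triangle VRK ⇒ M = (-1/12, 3/4)
3. B is the intersection of line KM and line TV ⇒ B = (-1/8, 9/8)
4. N is the midpoint of RM ⇒ N = (-1/6, 1)
2·[BKV] = 1/8, 2·[NBM] = -1/48
[BKV]:[NBM] = 1/8:-1/48 = -6

[BKV]:[NBM] = -6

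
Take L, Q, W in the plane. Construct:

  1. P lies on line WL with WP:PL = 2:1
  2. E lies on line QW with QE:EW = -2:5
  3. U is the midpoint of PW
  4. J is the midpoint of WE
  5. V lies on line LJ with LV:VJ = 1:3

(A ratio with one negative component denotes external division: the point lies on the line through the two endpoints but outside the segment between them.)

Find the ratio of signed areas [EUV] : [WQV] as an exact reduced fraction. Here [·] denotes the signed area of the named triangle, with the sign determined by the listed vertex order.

Choose coordinates L = (0, 0), Q = (1, 0), W = (0, 1).
1. P lies on line WL with WP:PL = 2:1 ⇒ P = (0, 1/3)
2. E lies on line QW with QE:EW = -2:5 ⇒ E = (5/3, -2/3)
3. U is the midpoint of PW ⇒ U = (0, 2/3)
4. J is the midpoint of WE ⇒ J = (5/6, 1/6)
5. V lies on line LJ with LV:VJ = 1:3 ⇒ V = (5/24, 1/24)
2·[EUV] = 55/72, 2·[WQV] = -3/4
[EUV]:[WQV] = 55/72:-3/4 = -55/54

[EUV]:[WQV] = -55/54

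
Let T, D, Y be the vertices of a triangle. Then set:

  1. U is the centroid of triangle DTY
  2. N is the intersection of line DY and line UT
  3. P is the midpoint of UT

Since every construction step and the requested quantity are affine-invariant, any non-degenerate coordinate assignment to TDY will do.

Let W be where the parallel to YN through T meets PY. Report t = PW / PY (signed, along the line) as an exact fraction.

Work in coordinates with T = (0, 0), D = (1, 0), Y = (0, 1).
1. U is the centroid of triangle DTY ⇒ U = (1/3, 1/3)
2. N is the intersection of line DY and line UT ⇒ N = (1/2, 1/2)
3. P is the midpoint of UT ⇒ P = (1/6, 1/6)
through T parallel to YN: direction (1/2, -1/2); meets PY at W = (1/4, -1/4)
W = P + t·(Y−P) with t = -1/2

t = -1/2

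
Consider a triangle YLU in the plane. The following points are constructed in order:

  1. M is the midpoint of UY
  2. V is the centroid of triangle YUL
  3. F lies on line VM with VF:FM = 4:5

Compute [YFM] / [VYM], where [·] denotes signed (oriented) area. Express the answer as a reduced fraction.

Assign Y = (0, 0), L = (1, 0), U = (0, 1) — the answer is frame-independent, so this choice is without loss of generality.
1. M is the midpoint of UY ⇒ M = (0, 1/2)
2. V is the centroid of triangle YUL ⇒ V = (1/3, 1/3)
3. F lies on line VM with VF:FM = 4:5 ⇒ F = (5/27, 11/27)
2·[YFM] = 5/54, 2·[VYM] = -1/6
[YFM]:[VYM] = 5/54:-1/6 = -5/9

[YFM]:[VYM] = -5/9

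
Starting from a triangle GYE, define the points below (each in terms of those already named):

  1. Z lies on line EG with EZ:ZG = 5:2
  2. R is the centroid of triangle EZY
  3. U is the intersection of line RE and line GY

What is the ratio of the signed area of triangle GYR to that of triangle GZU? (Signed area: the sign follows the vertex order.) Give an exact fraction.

[GYR]:[GZU] = -18/7

Set G = (0, 0), Y = (1, 0), E = (0, 1); any affine frame gives the same invariant.
1. Z lies on line EG with EZ:ZG = 5:2 ⇒ Z = (0, 2/7)
2. R is the centroid of triangle EZY ⇒ R = (1/3, 3/7)
3. U is the intersection of line RE and line GY ⇒ U = (7/12, 0)
2·[GYR] = 3/7, 2·[GZU] = -1/6
[GYR]:[GZU] = 3/7:-1/6 = -18/7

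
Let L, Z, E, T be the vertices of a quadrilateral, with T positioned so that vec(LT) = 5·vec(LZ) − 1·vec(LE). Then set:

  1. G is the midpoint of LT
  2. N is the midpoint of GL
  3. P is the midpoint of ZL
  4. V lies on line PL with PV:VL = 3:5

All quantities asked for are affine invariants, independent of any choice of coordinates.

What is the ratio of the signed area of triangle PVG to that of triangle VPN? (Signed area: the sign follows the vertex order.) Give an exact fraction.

[PVG]:[VPN] = -2

Set L = (0, 0), Z = (1, 0), E = (0, 1), T = (5, -1); any affine frame gives the same invariant.
1. G is the midpoint of LT ⇒ G = (5/2, -1/2)
2. N is the midpoint of GL ⇒ N = (5/4, -1/4)
3. P is the midpoint of ZL ⇒ P = (1/2, 0)
4. V lies on line PL with PV:VL = 3:5 ⇒ V = (5/16, 0)
2·[PVG] = 3/32, 2·[VPN] = -3/64
[PVG]:[VPN] = 3/32:-3/64 = -2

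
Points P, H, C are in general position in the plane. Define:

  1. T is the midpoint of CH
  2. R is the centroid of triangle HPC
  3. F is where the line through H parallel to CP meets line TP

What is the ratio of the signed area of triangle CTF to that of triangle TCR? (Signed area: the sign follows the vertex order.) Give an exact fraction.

[CTF]:[TCR] = 3

Choose coordinates P = (0, 0), H = (1, 0), C = (0, 1).
1. T is the midpoint of CH ⇒ T = (1/2, 1/2)
2. R is the centroid of triangle HPC ⇒ R = (1/3, 1/3)
3. F is where the line through H parallel to CP meets line TP ⇒ F = (1, 1)
2·[CTF] = 1/2, 2·[TCR] = 1/6
[CTF]:[TCR] = 1/2:1/6 = 3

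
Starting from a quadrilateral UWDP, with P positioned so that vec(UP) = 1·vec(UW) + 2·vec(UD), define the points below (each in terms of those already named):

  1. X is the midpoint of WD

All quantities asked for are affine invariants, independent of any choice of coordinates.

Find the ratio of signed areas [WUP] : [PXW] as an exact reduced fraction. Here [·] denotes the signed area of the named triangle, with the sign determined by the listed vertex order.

Choose coordinates U = (0, 0), W = (1, 0), D = (0, 1), P = (1, 2).
1. X is the midpoint of WD ⇒ X = (1/2, 1/2)
2·[WUP] = -2, 2·[PXW] = 1
[WUP]:[PXW] = -2:1 = -2

[WUP]:[PXW] = -2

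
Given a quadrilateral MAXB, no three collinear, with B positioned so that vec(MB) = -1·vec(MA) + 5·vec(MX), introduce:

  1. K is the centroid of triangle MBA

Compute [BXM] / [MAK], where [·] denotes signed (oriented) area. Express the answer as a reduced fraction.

Choose coordinates M = (0, 0), A = (1, 0), X = (0, 1), B = (-1, 5).
1. K is the centroid of triangle MBA ⇒ K = (0, 5/3)
2·[BXM] = -1, 2·[MAK] = 5/3
[BXM]:[MAK] = -1:5/3 = -3/5

[BXM]:[MAK] = -3/5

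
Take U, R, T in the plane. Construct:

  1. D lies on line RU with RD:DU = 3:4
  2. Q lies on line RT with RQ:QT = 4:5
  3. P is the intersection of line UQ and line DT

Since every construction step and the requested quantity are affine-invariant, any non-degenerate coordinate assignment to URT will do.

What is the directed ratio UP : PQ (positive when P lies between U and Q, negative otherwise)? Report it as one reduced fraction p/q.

UP:PQ = 12/5

Choose coordinates U = (0, 0), R = (1, 0), T = (0, 1).
1. D lies on line RU with RD:DU = 3:4 ⇒ D = (4/7, 0)
2. Q lies on line RT with RQ:QT = 4:5 ⇒ Q = (5/9, 4/9)
3. P is the intersection of line UQ and line DT ⇒ P = (20/51, 16/51)
P = U + t·(Q−U) with t = 12/17, so UP:PQ = t:(1−t) = 12/17:5/17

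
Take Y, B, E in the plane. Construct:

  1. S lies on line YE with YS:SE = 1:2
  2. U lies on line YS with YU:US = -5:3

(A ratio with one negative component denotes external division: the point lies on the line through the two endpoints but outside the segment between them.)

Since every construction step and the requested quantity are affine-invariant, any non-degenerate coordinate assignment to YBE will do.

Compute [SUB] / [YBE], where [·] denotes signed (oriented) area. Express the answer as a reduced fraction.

[SUB]:[YBE] = -1/2

Set Y = (0, 0), B = (1, 0), E = (0, 1); any affine frame gives the same invariant.
1. S lies on line YE with YS:SE = 1:2 ⇒ S = (0, 1/3)
2. U lies on line YS with YU:US = -5:3 ⇒ U = (0, 5/6)
2·[SUB] = -1/2, 2·[YBE] = 1
[SUB]:[YBE] = -1/2:1 = -1/2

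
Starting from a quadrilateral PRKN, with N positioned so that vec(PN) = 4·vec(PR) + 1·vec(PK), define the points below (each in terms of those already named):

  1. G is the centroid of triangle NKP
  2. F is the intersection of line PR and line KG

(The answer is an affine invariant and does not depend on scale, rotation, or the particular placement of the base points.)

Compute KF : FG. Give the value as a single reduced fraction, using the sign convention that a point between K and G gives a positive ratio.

Work in coordinates with P = (0, 0), R = (1, 0), K = (0, 1), N = (4, 1).
1. G is the centroid of triangle NKP ⇒ G = (4/3, 2/3)
2. F is the intersection of line PR and line KG ⇒ F = (4, 0)
F = K + t·(G−K) with t = 3, so KF:FG = t:(1−t) = 3:-2

KF:FG = -3/2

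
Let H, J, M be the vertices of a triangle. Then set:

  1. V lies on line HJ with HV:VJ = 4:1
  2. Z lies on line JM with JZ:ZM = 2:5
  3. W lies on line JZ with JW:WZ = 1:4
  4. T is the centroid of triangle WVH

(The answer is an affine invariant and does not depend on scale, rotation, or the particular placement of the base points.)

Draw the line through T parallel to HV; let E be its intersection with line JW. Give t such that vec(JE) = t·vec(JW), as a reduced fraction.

Choose coordinates H = (0, 0), J = (1, 0), M = (0, 1).
1. V lies on line HJ with HV:VJ = 4:1 ⇒ V = (4/5, 0)
2. Z lies on line JM with JZ:ZM = 2:5 ⇒ Z = (5/7, 2/7)
3. W lies on line JZ with JW:WZ = 1:4 ⇒ W = (33/35, 2/35)
4. T is the centroid of triangle WVH ⇒ T = (61/105, 2/105)
through T parallel to HV: direction (4/5, 0); meets JW at E = (103/105, 2/105)
E = J + t·(W−J) with t = 1/3

t = 1/3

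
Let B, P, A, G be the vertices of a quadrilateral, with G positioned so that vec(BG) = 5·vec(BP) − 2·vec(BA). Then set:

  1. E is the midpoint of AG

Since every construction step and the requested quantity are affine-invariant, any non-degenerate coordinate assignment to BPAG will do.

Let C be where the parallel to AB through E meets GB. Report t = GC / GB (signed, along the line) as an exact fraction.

Assign B = (0, 0), P = (1, 0), A = (0, 1), G = (5, -2) — the answer is frame-independent, so this choice is without loss of generality.
1. E is the midpoint of AG ⇒ E = (5/2, -1/2)
through E parallel to AB: direction (0, -1); meets GB at C = (5/2, -1)
C = G + t·(B−G) with t = 1/2

t = 1/2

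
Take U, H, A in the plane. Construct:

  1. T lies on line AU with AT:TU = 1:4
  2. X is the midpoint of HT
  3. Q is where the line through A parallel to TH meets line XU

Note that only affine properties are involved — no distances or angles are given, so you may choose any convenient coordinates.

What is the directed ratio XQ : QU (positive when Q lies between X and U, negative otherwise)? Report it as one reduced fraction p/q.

XQ:QU = -1/5

Work in coordinates with U = (0, 0), H = (1, 0), A = (0, 1).
1. T lies on line AU with AT:TU = 1:4 ⇒ T = (0, 4/5)
2. X is the midpoint of HT ⇒ X = (1/2, 2/5)
3. Q is where the line through A parallel to TH meets line XU ⇒ Q = (5/8, 1/2)
Q = X + t·(U−X) with t = -1/4, so XQ:QU = t:(1−t) = -1/4:5/4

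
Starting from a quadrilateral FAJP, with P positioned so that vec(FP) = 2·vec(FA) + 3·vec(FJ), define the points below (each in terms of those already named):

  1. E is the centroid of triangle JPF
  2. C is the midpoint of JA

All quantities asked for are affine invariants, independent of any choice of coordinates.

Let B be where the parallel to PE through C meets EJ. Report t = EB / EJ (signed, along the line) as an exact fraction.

Assign F = (0, 0), A = (1, 0), J = (0, 1), P = (2, 3) — the answer is frame-independent, so this choice is without loss of generality.
1. E is the centroid of triangle JPF ⇒ E = (2/3, 4/3)
2. C is the midpoint of JA ⇒ C = (1/2, 1/2)
through C parallel to PE: direction (-4/3, -5/3); meets EJ at B = (3/2, 7/4)
B = E + t·(J−E) with t = -5/4

t = -5/4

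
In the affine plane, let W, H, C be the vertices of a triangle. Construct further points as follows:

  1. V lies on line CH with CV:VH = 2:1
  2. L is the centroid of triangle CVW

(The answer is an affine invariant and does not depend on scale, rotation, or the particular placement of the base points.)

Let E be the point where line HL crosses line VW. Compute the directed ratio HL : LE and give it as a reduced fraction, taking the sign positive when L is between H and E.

HL:LE = -5/2

Choose coordinates W = (0, 0), H = (1, 0), C = (0, 1).
1. V lies on line CH with CV:VH = 2:1 ⇒ V = (2/3, 1/3)
2. L is the centroid of triangle CVW ⇒ L = (2/9, 4/9)
line HL meets VW at E = (8/15, 4/15)
L = H + t·(E−H) with t = 5/3, so HL:LE = 5/3:-2/3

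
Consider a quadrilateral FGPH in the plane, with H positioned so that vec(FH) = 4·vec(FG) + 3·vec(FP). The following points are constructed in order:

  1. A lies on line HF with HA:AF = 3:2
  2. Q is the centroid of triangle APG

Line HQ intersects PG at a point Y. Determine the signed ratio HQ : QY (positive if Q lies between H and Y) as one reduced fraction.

HQ:QY = 9

Work in coordinates with F = (0, 0), G = (1, 0), P = (0, 1), H = (4, 3).
1. A lies on line HF with HA:AF = 3:2 ⇒ A = (8/5, 6/5)
2. Q is the centroid of triangle APG ⇒ Q = (13/15, 11/15)
line HQ meets PG at Y = (14/27, 13/27)
Q = H + t·(Y−H) with t = 9/10, so HQ:QY = 9/10:1/10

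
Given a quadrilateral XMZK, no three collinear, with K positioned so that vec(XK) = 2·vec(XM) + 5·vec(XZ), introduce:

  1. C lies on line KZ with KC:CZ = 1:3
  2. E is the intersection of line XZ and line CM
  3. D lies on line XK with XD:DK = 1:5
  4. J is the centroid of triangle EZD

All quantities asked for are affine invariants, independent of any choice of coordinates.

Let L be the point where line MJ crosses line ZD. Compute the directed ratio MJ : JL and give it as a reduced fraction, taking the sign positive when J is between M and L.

MJ:JL = -5/6

Work in coordinates with X = (0, 0), M = (1, 0), Z = (0, 1), K = (2, 5).
1. C lies on line KZ with KC:CZ = 1:3 ⇒ C = (3/2, 4)
2. E is the intersection of line XZ and line CM ⇒ E = (0, -8)
3. D lies on line XK with XD:DK = 1:5 ⇒ D = (1/3, 5/6)
4. J is the centroid of triangle EZD ⇒ J = (1/9, -37/18)
line MJ meets ZD at L = (53/45, 37/90)
J = M + t·(L−M) with t = -5, so MJ:JL = -5:6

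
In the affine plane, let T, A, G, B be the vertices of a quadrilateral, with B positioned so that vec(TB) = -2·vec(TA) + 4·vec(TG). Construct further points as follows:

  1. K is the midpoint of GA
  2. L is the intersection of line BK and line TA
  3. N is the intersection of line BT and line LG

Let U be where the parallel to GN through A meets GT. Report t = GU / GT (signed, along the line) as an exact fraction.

t = -1/6

Set T = (0, 0), A = (1, 0), G = (0, 1), B = (-2, 4); any affine frame gives the same invariant.
1. K is the midpoint of GA ⇒ K = (1/2, 1/2)
2. L is the intersection of line BK and line TA ⇒ L = (6/7, 0)
3. N is the intersection of line BT and line LG ⇒ N = (-6/5, 12/5)
through A parallel to GN: direction (-6/5, 7/5); meets GT at U = (0, 7/6)
U = G + t·(T−G) with t = -1/6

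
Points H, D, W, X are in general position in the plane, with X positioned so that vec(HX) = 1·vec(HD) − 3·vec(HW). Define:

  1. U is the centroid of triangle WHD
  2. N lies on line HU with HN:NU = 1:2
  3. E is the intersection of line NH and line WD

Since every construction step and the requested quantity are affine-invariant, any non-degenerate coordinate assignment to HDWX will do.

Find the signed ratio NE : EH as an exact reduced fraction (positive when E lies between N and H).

NE:EH = -7/9

Set H = (0, 0), D = (1, 0), W = (0, 1), X = (1, -3); any affine frame gives the same invariant.
1. U is the centroid of triangle WHD ⇒ U = (1/3, 1/3)
2. N lies on line HU with HN:NU = 1:2 ⇒ N = (1/9, 1/9)
3. E is the intersection of line NH and line WD ⇒ E = (1/2, 1/2)
E = N + t·(H−N) with t = -7/2, so NE:EH = t:(1−t) = -7/2:9/2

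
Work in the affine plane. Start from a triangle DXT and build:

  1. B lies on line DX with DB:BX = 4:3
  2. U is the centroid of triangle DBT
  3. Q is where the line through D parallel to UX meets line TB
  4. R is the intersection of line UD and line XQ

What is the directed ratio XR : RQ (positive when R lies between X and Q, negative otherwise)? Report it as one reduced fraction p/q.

XR:RQ = -13/12

Choose coordinates D = (0, 0), X = (1, 0), T = (0, 1).
1. B lies on line DX with DB:BX = 4:3 ⇒ B = (4/7, 0)
2. U is the centroid of triangle DBT ⇒ U = (4/21, 1/3)
3. Q is where the line through D parallel to UX meets line TB ⇒ Q = (68/91, -4/13)
4. R is the intersection of line UD and line XQ ⇒ R = (-16/7, -4)
R = X + t·(Q−X) with t = 13, so XR:RQ = t:(1−t) = 13:-12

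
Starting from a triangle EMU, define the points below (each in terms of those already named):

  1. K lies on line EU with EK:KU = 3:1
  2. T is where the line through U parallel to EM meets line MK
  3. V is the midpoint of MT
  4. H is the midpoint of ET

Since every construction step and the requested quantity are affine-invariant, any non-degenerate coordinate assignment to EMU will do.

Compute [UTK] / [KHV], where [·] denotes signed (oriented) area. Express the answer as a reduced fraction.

Work in coordinates with E = (0, 0), M = (1, 0), U = (0, 1).
1. K lies on line EU with EK:KU = 3:1 ⇒ K = (0, 3/4)
2. T is where the line through U parallel to EM meets line MK ⇒ T = (-1/3, 1)
3. V is the midpoint of MT ⇒ V = (1/3, 1/2)
4. H is the midpoint of ET ⇒ H = (-1/6, 1/2)
2·[UTK] = 1/12, 2·[KHV] = 1/8
[UTK]:[KHV] = 1/12:1/8 = 2/3

[UTK]:[KHV] = 2/3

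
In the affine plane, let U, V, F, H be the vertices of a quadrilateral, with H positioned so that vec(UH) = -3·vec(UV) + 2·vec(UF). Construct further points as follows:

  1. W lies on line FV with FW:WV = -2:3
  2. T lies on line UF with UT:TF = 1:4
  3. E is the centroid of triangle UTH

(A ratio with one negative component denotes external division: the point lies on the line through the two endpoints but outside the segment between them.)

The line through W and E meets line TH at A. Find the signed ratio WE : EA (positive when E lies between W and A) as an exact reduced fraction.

WE:EA = -25

Work in coordinates with U = (0, 0), V = (1, 0), F = (0, 1), H = (-3, 2).
1. W lies on line FV with FW:WV = -2:3 ⇒ W = (-2, 3)
2. T lies on line UF with UT:TF = 1:4 ⇒ T = (0, 1/5)
3. E is the centroid of triangle UTH ⇒ E = (-1, 11/15)
line WE meets TH at A = (-26/25, 103/125)
E = W + t·(A−W) with t = 25/24, so WE:EA = 25/24:-1/24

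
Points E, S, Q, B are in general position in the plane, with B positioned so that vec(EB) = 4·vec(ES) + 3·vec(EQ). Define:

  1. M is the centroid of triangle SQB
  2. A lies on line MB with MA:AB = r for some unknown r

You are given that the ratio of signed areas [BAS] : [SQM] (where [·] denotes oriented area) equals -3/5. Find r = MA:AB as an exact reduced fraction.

Work in coordinates with E = (0, 0), S = (1, 0), Q = (0, 1), B = (4, 3).
1. M is the centroid of triangle SQB ⇒ M = (5/3, 4/3)
2. With MA:AB = r, write λ = r/(r+1) so A = M + λ·(B−M); A is affine-linear in λ
Every point depending on A is an affine combination of A and λ-independent points, so each such coordinate is linear in λ; the λ² term in each signed area is a multiple of (B−M)×(B−M) = 0, so 2·[BAS] and 2·[SQM] are each linear in λ. Evaluating at λ=0 and λ=1:
  2·[BAS] = -2·λ + 2,   2·[SQM] = -2
So [BAS]:[SQM] = (-2·λ + 2) / (-2). Setting this equal to -3/5:
  -2·λ + 2 = -3/5·(-2)  ⇒  λ = 2/5
Then r = λ/(1−λ) = (2/5)/(3/5) = 2/3. Check: with r = 2/3, A = (13/5, 2) and [BAS]:[SQM] = -3/5 as required.

r = 2/3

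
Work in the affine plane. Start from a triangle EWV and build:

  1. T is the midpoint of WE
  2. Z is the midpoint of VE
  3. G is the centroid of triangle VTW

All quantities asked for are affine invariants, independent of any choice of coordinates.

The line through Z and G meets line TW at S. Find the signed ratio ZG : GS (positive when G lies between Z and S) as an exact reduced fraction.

Choose coordinates E = (0, 0), W = (1, 0), V = (0, 1).
1. T is the midpoint of WE ⇒ T = (1/2, 0)
2. Z is the midpoint of VE ⇒ Z = (0, 1/2)
3. G is the centroid of triangle VTW ⇒ G = (1/2, 1/3)
line ZG meets TW at S = (3/2, 0)
G = Z + t·(S−Z) with t = 1/3, so ZG:GS = 1/3:2/3

ZG:GS = 1/2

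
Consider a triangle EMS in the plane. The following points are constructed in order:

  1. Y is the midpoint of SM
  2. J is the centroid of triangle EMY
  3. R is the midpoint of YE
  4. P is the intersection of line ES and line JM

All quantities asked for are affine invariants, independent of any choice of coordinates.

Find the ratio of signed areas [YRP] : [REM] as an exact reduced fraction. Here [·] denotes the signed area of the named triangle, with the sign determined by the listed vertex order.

Work in coordinates with E = (0, 0), M = (1, 0), S = (0, 1).
1. Y is the midpoint of SM ⇒ Y = (1/2, 1/2)
2. J is the centroid of triangle EMY ⇒ J = (1/2, 1/6)
3. R is the midpoint of YE ⇒ R = (1/4, 1/4)
4. P is the intersection of line ES and line JM ⇒ P = (0, 1/3)
2·[YRP] = -1/12, 2·[REM] = 1/4
[YRP]:[REM] = -1/12:1/4 = -1/3

[YRP]:[REM] = -1/3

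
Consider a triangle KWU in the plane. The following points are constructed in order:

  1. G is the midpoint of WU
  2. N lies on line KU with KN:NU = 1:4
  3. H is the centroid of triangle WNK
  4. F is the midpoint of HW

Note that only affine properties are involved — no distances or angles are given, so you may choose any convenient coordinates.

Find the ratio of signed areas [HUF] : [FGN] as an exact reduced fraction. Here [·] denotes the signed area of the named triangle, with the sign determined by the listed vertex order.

Work in coordinates with K = (0, 0), W = (1, 0), U = (0, 1).
1. G is the midpoint of WU ⇒ G = (1/2, 1/2)
2. N lies on line KU with KN:NU = 1:4 ⇒ N = (0, 1/5)
3. H is the centroid of triangle WNK ⇒ H = (1/3, 1/15)
4. F is the midpoint of HW ⇒ F = (2/3, 1/30)
2·[HUF] = -3/10, 2·[FGN] = 17/60
[HUF]:[FGN] = -3/10:17/60 = -18/17

[HUF]:[FGN] = -18/17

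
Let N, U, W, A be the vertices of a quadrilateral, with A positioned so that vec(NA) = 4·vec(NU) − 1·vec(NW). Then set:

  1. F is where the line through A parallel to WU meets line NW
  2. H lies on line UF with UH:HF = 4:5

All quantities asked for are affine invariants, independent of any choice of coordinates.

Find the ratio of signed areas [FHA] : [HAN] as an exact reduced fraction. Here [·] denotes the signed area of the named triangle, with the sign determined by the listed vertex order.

[FHA]:[HAN] = -40/53

Work in coordinates with N = (0, 0), U = (1, 0), W = (0, 1), A = (4, -1).
1. F is where the line through A parallel to WU meets line NW ⇒ F = (0, 3)
2. H lies on line UF with UH:HF = 4:5 ⇒ H = (5/9, 4/3)
2·[FHA] = 40/9, 2·[HAN] = -53/9
[FHA]:[HAN] = 40/9:-53/9 = -40/53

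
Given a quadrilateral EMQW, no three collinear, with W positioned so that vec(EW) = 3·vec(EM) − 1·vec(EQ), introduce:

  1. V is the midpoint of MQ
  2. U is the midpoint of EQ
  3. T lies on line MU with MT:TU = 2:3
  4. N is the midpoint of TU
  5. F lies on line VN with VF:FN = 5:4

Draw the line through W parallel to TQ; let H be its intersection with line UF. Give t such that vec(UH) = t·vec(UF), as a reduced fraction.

Work in coordinates with E = (0, 0), M = (1, 0), Q = (0, 1), W = (3, -1).
1. V is the midpoint of MQ ⇒ V = (1/2, 1/2)
2. U is the midpoint of EQ ⇒ U = (0, 1/2)
3. T lies on line MU with MT:TU = 2:3 ⇒ T = (3/5, 1/5)
4. N is the midpoint of TU ⇒ N = (3/10, 7/20)
5. F lies on line VN with VF:FN = 5:4 ⇒ F = (7/18, 5/12)
through W parallel to TQ: direction (-3/5, 4/5); meets UF at H = (105/47, 1/47)
H = U + t·(F−U) with t = 270/47

t = 270/47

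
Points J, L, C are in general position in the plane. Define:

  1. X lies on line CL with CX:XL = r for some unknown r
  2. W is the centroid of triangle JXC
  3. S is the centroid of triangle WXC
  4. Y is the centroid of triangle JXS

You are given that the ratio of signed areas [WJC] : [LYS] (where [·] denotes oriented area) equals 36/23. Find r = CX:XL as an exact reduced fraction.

r = 4

Choose coordinates J = (0, 0), L = (1, 0), C = (0, 1).
1. With CX:XL = r, write λ = r/(r+1) so X = C + λ·(L−C); X is affine-linear in λ
2. W is the centroid of triangle JXC ⇒ W is an affine combination of earlier points and hence also affine-linear in λ
3. S is the centroid of triangle WXC ⇒ S is an affine combination of earlier points and hence also affine-linear in λ
4. Y is the centroid of triangle JXS ⇒ Y is an affine combination of earlier points and hence also affine-linear in λ
Every point depending on X is an affine combination of X and λ-independent points, so each such coordinate is linear in λ; the λ² term in each signed area is a multiple of (L−C)×(L−C) = 0, so 2·[WJC] and 2·[LYS] are each linear in λ. Evaluating at λ=0 and λ=1:
  2·[WJC] = -1/3·λ,   2·[LYS] = 1/9·λ − 7/27
So [WJC]:[LYS] = (-1/3·λ) / (1/9·λ − 7/27). Setting this equal to 36/23:
  -1/3·λ = 36/23·(1/9·λ − 7/27)  ⇒  λ = 4/5
Then r = λ/(1−λ) = (4/5)/(1/5) = 4. Check: with r = 4, X = (4/5, 1/5) and [WJC]:[LYS] = 36/23 as required.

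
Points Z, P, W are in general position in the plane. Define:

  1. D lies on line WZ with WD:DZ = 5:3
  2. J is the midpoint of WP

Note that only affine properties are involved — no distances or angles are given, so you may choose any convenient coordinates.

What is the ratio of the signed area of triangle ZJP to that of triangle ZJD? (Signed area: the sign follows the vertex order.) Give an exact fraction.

[ZJP]:[ZJD] = -8/3

Work in coordinates with Z = (0, 0), P = (1, 0), W = (0, 1).
1. D lies on line WZ with WD:DZ = 5:3 ⇒ D = (0, 3/8)
2. J is the midpoint of WP ⇒ J = (1/2, 1/2)
2·[ZJP] = -1/2, 2·[ZJD] = 3/16
[ZJP]:[ZJD] = -1/2:3/16 = -8/3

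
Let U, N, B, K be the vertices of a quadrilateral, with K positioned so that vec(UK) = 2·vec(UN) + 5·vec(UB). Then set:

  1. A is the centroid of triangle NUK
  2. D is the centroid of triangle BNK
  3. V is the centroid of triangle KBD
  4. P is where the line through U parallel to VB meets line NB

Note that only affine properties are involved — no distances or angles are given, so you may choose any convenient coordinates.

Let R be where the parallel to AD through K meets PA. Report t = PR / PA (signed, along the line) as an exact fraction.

Choose coordinates U = (0, 0), N = (1, 0), B = (0, 1), K = (2, 5).
1. A is the centroid of triangle NUK ⇒ A = (1, 5/3)
2. D is the centroid of triangle BNK ⇒ D = (1, 2)
3. V is the centroid of triangle KBD ⇒ V = (1, 8/3)
4. P is where the line through U parallel to VB meets line NB ⇒ P = (3/8, 5/8)
through K parallel to AD: direction (0, 1/3); meets PA at R = (2, 10/3)
R = P + t·(A−P) with t = 13/5

t = 13/5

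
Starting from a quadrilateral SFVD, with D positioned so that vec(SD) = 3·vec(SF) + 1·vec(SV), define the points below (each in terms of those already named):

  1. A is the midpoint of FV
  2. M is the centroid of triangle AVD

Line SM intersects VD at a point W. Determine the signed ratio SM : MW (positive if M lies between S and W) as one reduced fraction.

Assign S = (0, 0), F = (1, 0), V = (0, 1), D = (3, 1) — the answer is frame-independent, so this choice is without loss of generality.
1. A is the midpoint of FV ⇒ A = (1/2, 1/2)
2. M is the centroid of triangle AVD ⇒ M = (7/6, 5/6)
line SM meets VD at W = (7/5, 1)
M = S + t·(W−S) with t = 5/6, so SM:MW = 5/6:1/6

SM:MW = 5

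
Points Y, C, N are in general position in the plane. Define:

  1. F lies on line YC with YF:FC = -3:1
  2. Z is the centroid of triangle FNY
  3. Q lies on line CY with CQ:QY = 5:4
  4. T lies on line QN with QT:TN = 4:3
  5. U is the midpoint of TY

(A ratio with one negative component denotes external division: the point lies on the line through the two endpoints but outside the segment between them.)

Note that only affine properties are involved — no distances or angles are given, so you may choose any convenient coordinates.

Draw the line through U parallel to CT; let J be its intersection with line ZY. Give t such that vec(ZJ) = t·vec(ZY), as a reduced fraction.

t = 17/35

Set Y = (0, 0), C = (1, 0), N = (0, 1); any affine frame gives the same invariant.
1. F lies on line YC with YF:FC = -3:1 ⇒ F = (3/2, 0)
2. Z is the centroid of triangle FNY ⇒ Z = (1/2, 1/3)
3. Q lies on line CY with CQ:QY = 5:4 ⇒ Q = (4/9, 0)
4. T lies on line QN with QT:TN = 4:3 ⇒ T = (4/21, 4/7)
5. U is the midpoint of TY ⇒ U = (2/21, 2/7)
through U parallel to CT: direction (-17/21, 4/7); meets ZY at J = (9/35, 6/35)
J = Z + t·(Y−Z) with t = 17/35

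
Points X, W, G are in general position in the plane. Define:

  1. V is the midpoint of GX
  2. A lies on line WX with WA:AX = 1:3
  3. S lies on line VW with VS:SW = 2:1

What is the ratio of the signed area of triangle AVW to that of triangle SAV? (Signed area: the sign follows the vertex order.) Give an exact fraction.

Work in coordinates with X = (0, 0), W = (1, 0), G = (0, 1).
1. V is the midpoint of GX ⇒ V = (0, 1/2)
2. A lies on line WX with WA:AX = 1:3 ⇒ A = (3/4, 0)
3. S lies on line VW with VS:SW = 2:1 ⇒ S = (2/3, 1/6)
2·[AVW] = -1/8, 2·[SAV] = -1/12
[AVW]:[SAV] = -1/8:-1/12 = 3/2

[AVW]:[SAV] = 3/2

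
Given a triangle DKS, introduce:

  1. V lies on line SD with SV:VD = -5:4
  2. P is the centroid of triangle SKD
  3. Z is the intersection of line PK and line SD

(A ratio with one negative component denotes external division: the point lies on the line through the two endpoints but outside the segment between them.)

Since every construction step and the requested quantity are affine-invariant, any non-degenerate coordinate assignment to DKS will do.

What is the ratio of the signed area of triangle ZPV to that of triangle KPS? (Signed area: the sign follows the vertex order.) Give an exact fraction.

Choose coordinates D = (0, 0), K = (1, 0), S = (0, 1).
1. V lies on line SD with SV:VD = -5:4 ⇒ V = (0, -4)
2. P is the centroid of triangle SKD ⇒ P = (1/3, 1/3)
3. Z is the intersection of line PK and line SD ⇒ Z = (0, 1/2)
2·[ZPV] = -3/2, 2·[KPS] = -1/3
[ZPV]:[KPS] = -3/2:-1/3 = 9/2

[ZPV]:[KPS] = 9/2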